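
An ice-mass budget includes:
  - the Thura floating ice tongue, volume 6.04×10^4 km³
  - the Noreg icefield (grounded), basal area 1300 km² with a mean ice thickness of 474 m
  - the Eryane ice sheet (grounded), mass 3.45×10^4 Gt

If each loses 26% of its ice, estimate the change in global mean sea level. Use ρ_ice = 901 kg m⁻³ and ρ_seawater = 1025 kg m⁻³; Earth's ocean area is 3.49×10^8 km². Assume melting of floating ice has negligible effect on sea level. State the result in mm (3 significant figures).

The Thura floating ice tongue is floating and already displaces its own weight of water, so its melt adds essentially nothing to sea level.
Noreg: ice volume = 1300 km² × 474 m = 616.2 km³; 0.26 × 616.2 × (901/1025) = 140.8 km³ of water.
Eryane: 0.26 × 3.45×10^4 Gt = 8.970×10^15 kg; dividing by ρ_w = 1025 kg m⁻³ gives 8.751×10^12 m³ of water.
Total added water ≈ 8.892×10^12 m³ over 3.49×10^14 m² → Δh = 0.0255 m = 25.5 mm.

≈ 25.5 mm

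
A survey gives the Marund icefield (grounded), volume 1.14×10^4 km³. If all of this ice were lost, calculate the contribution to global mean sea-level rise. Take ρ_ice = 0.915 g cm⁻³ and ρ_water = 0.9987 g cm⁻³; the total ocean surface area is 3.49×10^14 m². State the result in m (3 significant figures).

Marund: 1.14×10^4 km³ × (915/998.7) = 1.044×10^4 km³ of water.
Spread over 3.49×10^14 m² of ocean, Δh = 1.044×10^13 / 3.49×10^14 = 0.0299 m.

≈ 0.0299 m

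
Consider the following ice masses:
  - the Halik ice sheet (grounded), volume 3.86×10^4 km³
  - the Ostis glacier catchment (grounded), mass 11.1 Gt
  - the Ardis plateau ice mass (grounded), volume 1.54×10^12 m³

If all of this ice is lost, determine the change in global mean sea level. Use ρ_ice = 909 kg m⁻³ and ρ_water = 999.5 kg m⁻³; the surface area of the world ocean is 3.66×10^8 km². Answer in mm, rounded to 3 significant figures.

Halik: 3.86×10^4 km³ × (909/999.5) = 3.510×10^4 km³ of water.
Ostis: 11.1 Gt = 1.110×10^13 kg; dividing by ρ_w = 999.5 kg m⁻³ gives 1.111×10^10 m³ of water.
Ardis: 1.54×10^12 m³ × (909/999.5) = 1.401×10^12 m³ of water.
Total added water ≈ 3.652×10^13 m³ over 3.66×10^14 m² → Δh = 0.0998 m = 99.8 mm.

≈ 99.8 mm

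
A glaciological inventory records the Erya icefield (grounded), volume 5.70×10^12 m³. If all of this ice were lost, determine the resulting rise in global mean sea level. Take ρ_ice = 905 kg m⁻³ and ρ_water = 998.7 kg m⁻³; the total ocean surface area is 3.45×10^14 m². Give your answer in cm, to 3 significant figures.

≈ 1.50 cm

Erya: 5.70×10^12 m³ × (905/998.7) = 5.165×10^12 m³ of water.
Spread over 3.45×10^14 m² of ocean, Δh = 5.165×10^12 / 3.45×10^14 = 0.0150 m = 1.50 cm.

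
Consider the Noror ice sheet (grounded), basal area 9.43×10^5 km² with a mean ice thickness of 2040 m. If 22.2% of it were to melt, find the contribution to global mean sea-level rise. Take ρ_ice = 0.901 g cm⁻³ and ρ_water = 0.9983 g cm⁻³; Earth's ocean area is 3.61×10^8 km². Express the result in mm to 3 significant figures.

≈ 1070 mm

Noror: ice volume = 9.43×10^5 km² × 2040 m = 1.924×10^6 km³; 0.222 × 1.924×10^6 × (901/998.3) = 3.854×10^5 km³ of water.
Spread over 3.61×10^14 m² of ocean, Δh = 3.854×10^14 / 3.61×10^14 = 1.07 m = 1070 mm.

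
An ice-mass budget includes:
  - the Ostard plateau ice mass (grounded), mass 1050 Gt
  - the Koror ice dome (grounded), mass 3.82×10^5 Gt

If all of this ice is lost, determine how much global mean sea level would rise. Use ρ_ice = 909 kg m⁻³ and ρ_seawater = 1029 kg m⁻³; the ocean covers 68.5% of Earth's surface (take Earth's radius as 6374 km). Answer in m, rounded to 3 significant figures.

≈ 1.06 m

Ostard: 1050 Gt = 1.050×10^15 kg; dividing by ρ_w = 1029 kg m⁻³ gives 1.020×10^12 m³ of water.
Koror: 3.82×10^5 Gt = 3.820×10^17 kg; dividing by ρ_w = 1029 kg m⁻³ gives 3.712×10^14 m³ of water.
Total added water ≈ 3.723×10^14 m³ over 3.50×10^14 m² → Δh = 1.06 m.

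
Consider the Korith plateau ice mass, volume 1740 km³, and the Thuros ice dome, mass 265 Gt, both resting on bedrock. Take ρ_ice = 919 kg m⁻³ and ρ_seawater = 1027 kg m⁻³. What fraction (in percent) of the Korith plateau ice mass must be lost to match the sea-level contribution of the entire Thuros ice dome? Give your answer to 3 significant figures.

Equal sea-level rise means equal mass of meltwater, i.e. equal mass of ice lost.
Ice mass of Thuros: 2.650×10^14 kg; ice mass of Korith: 1.599×10^15 kg.
Fraction required = 2.650×10^14 / 1.599×10^15 = 0.166 → 16.6 %.

≈ 16.6 %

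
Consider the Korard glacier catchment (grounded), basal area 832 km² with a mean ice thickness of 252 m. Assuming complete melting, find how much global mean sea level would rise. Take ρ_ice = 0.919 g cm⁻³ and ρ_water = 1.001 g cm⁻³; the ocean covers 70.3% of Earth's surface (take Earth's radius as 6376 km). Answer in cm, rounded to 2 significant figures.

Korard: ice volume = 832 km² × 252 m = 209.7 km³; 209.7 × (919/1001) = 192.5 km³ of water.
Spread over 3.59×10^14 m² of ocean, Δh = 1.925×10^11 / 3.59×10^14 = 5.36×10^-4 m = 0.054 cm.

≈ 0.054 cm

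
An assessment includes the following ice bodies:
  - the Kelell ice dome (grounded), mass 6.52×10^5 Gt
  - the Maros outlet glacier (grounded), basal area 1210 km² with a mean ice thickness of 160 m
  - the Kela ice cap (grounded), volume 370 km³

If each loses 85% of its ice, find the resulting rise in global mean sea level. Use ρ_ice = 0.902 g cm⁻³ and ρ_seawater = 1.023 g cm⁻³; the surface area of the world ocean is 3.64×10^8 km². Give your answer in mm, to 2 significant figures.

Kelell: 0.85 × 6.52×10^5 Gt = 5.542×10^17 kg; dividing by ρ_w = 1.023 g cm⁻³ = 1023 kg m⁻³ gives 5.417×10^14 m³ of water.
Maros: ice volume = 1210 km² × 160 m = 193.6 km³; 0.85 × 193.6 × (902/1023) = 145.1 km³ of water.
Kela: 0.85 × 370 km³ × (902/1023) = 277.3 km³ of water.
Total added water ≈ 5.422×10^14 m³ over 3.64×10^14 m² → Δh = 1.49 m = 1500 mm.

≈ 1500 mm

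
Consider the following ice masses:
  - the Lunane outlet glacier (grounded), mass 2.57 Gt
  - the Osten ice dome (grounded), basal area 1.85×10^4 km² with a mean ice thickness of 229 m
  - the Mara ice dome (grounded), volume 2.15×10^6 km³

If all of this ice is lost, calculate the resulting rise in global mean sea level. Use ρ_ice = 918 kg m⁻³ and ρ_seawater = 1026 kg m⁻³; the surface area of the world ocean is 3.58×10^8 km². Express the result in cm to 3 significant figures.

Lunane: 2.57 Gt = 2.570×10^12 kg; dividing by ρ_w = 1026 kg m⁻³ gives 2.505×10^9 m³ of water.
Osten: ice volume = 1.85×10^4 km² × 229 m = 4236 km³; 4236 × (918/1026) = 3791 km³ of water.
Mara: 2.15×10^6 km³ × (918/1026) = 1.924×10^6 km³ of water.
Total added water ≈ 1.927×10^15 m³ over 3.58×10^14 m² → Δh = 5.38 m = 538 cm.

≈ 538 cm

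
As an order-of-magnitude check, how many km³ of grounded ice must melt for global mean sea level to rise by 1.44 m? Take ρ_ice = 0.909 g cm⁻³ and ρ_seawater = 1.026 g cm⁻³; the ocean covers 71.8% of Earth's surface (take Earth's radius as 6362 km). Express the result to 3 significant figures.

Required water volume = Δh × A = 1.44 m × 3.65×10^14 m² = 5.259×10^14 m³ = 5.259×10^5 km³.
Ice volume = water volume × ρ_w/ρ_ice = 5.259×10^5 × 1026/909 = 5.94×10^5 km³.

≈ 5.94×10^5 km³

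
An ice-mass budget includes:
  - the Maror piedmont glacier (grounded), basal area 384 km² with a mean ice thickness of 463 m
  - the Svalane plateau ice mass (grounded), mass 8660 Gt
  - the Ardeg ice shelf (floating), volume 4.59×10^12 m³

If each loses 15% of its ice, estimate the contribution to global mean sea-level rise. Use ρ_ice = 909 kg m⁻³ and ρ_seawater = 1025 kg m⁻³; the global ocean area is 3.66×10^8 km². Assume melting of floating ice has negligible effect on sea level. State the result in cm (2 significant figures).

Maror: ice volume = 384 km² × 463 m = 177.8 km³; 0.15 × 177.8 × (909/1025) = 23.65 km³ of water.
Svalane: 0.15 × 8660 Gt = 1.299×10^15 kg; dividing by ρ_w = 1025 kg m⁻³ gives 1.267×10^12 m³ of water.
The Ardeg ice shelf is floating and already displaces its own weight of water, so its melt adds essentially nothing to sea level.
Total added water ≈ 1.291×10^12 m³ over 3.66×10^14 m² → Δh = 3.53×10^-3 m = 0.35 cm.

≈ 0.35 cm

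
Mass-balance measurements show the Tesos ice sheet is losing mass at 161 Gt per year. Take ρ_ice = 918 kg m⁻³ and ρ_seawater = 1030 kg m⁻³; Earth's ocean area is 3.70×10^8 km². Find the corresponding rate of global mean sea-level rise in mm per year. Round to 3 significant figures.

≈ 0.422 mm/yr

ρ_w = 1030 kg m⁻³. Annual water volume added = 161 Gt / ρ_w = 1.610×10^14 kg / 1030 kg m⁻³ = 1.563×10^11 m³.
Δh per year = 1.563×10^11 / 3.70×10^14 = 4.22×10^-4 m = 0.422 mm.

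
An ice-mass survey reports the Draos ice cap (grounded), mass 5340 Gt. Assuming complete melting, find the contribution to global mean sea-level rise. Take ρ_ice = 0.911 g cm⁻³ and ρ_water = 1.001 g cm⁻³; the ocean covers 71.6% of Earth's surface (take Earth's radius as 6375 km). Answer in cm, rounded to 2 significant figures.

Draos: 5340 Gt = 5.340×10^15 kg; dividing by ρ_w = 1.001 g cm⁻³ = 1001 kg m⁻³ gives 5.335×10^12 m³ of water.
Spread over 3.66×10^14 m² of ocean, Δh = 5.335×10^12 / 3.66×10^14 = 0.0146 m = 1.5 cm.

≈ 1.5 cm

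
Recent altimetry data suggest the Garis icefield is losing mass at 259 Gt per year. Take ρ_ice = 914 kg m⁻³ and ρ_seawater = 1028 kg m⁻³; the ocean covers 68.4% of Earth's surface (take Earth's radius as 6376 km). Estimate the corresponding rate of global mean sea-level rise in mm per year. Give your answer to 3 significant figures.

≈ 0.721 mm/yr

ρ_w = 1028 kg m⁻³. Annual water volume added = 259 Gt / ρ_w = 2.590×10^14 kg / 1028 kg m⁻³ = 2.519×10^11 m³.
Δh per year = 2.519×10^11 / 3.49×10^14 = 7.21×10^-4 m = 0.721 mm.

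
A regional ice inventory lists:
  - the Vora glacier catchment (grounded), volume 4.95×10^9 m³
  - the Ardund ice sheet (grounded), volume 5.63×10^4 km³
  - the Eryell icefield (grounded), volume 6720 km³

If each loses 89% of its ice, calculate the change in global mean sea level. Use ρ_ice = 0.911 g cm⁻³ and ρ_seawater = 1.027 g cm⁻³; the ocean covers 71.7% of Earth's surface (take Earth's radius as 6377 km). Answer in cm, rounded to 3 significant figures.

Vora: 0.89 × 4.95×10^9 m³ × (911/1027) = 3.908×10^9 m³ of water.
Ardund: 0.89 × 5.63×10^4 km³ × (911/1027) = 4.445×10^4 km³ of water.
Eryell: 0.89 × 6720 km³ × (911/1027) = 5305 km³ of water.
Total added water ≈ 4.976×10^13 m³ over 3.66×10^14 m² → Δh = 0.136 m = 13.6 cm.

≈ 13.6 cm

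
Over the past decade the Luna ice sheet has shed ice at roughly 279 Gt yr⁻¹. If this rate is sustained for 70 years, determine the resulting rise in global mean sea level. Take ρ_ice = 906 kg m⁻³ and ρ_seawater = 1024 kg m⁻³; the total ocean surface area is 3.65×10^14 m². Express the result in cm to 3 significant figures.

Total mass lost = 279 Gt/yr × 70 yr = 1.953×10^4 Gt = 1.953×10^16 kg.
ρ_w = 1024 kg m⁻³, so water volume = 1.953×10^16 / 1024 = 1.907×10^13 m³.
Δh = 1.907×10^13 / 3.65×10^14 = 0.0523 m = 5.23 cm.

≈ 5.23 cm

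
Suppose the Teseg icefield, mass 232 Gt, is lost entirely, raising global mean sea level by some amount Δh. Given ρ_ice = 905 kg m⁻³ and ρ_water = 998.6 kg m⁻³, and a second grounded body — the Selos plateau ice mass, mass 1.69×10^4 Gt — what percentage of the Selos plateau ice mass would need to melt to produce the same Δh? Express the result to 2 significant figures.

Equal sea-level rise means equal mass of meltwater, i.e. equal mass of ice lost.
Ice mass of Teseg: 2.320×10^14 kg; ice mass of Selos: 1.690×10^16 kg.
Fraction required = 2.320×10^14 / 1.690×10^16 = 0.0137 → 1.4 %.

≈ 1.4 %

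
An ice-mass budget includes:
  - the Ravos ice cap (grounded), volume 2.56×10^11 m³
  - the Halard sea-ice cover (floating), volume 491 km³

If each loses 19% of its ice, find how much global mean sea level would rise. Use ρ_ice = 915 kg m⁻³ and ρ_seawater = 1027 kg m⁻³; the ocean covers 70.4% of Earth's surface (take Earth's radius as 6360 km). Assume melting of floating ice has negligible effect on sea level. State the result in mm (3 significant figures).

≈ 0.121 mm

Ravos: 0.19 × 2.56×10^11 m³ × (915/1027) = 4.334×10^10 m³ of water.
The Halard sea-ice cover is floating and already displaces its own weight of water, so its melt adds essentially nothing to sea level.
Total added water ≈ 4.334×10^10 m³ over 3.58×10^14 m² → Δh = 1.21×10^-4 m = 0.121 mm.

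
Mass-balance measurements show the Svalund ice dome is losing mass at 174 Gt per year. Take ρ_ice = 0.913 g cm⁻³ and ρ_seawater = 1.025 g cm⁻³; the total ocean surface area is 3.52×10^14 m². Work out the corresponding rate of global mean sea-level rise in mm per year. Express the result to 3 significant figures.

≈ 0.482 mm/yr

ρ_w = 1.025 g cm⁻³ = 1025 kg m⁻³. Annual water volume added = 174 Gt / ρ_w = 1.740×10^14 kg / 1025 kg m⁻³ = 1.698×10^11 m³.
Δh per year = 1.698×10^11 / 3.52×10^14 = 4.82×10^-4 m = 0.482 mm.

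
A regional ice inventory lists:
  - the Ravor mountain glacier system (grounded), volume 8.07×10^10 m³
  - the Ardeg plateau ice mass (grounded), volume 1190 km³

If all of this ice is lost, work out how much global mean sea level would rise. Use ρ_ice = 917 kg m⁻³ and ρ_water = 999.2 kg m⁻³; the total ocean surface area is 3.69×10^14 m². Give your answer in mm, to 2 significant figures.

Ravor: 8.07×10^10 m³ × (917/999.2) = 7.406×10^10 m³ of water.
Ardeg: 1190 km³ × (917/999.2) = 1092 km³ of water.
Total added water ≈ 1.166×10^12 m³ over 3.69×10^14 m² → Δh = 3.16×10^-3 m = 3.2 mm.

≈ 3.2 mm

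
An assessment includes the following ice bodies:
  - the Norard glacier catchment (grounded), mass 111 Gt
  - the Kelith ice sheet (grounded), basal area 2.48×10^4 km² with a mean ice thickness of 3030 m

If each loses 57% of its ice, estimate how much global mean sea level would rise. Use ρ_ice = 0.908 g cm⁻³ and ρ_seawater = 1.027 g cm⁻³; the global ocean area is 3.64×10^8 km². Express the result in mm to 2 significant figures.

≈ 100 mm

Norard: 0.57 × 111 Gt = 6.327×10^13 kg; dividing by ρ_w = 1.027 g cm⁻³ = 1027 kg m⁻³ gives 6.161×10^10 m³ of water.
Kelith: ice volume = 2.48×10^4 km² × 3030 m = 7.514×10^4 km³; 0.57 × 7.514×10^4 × (908/1027) = 3.787×10^4 km³ of water.
Total added water ≈ 3.793×10^13 m³ over 3.64×10^14 m² → Δh = 0.104 m = 100 mm.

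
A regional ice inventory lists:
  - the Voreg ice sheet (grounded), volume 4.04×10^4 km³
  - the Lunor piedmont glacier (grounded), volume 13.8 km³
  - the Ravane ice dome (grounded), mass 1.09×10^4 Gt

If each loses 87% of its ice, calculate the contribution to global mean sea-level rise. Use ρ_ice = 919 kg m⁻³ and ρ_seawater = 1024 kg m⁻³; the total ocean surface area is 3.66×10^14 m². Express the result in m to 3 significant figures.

≈ 0.112 m

Voreg: 0.87 × 4.04×10^4 km³ × (919/1024) = 3.154×10^4 km³ of water.
Lunor: 0.87 × 13.8 km³ × (919/1024) = 10.77 km³ of water.
Ravane: 0.87 × 1.09×10^4 Gt = 9.483×10^15 kg; dividing by ρ_w = 1024 kg m⁻³ gives 9.261×10^12 m³ of water.
Total added water ≈ 4.082×10^13 m³ over 3.66×10^14 m² → Δh = 0.112 m.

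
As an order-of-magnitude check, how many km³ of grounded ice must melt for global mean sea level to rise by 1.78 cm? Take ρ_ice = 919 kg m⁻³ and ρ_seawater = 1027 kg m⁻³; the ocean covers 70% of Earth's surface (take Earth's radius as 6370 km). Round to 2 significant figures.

≈ 7100 km³

Required water volume = Δh × A = 0.0178 m × 3.57×10^14 m² = 6.353×10^12 m³ = 6353 km³.
Ice volume = water volume × ρ_w/ρ_ice = 6353 × 1027/919 = 7100 km³.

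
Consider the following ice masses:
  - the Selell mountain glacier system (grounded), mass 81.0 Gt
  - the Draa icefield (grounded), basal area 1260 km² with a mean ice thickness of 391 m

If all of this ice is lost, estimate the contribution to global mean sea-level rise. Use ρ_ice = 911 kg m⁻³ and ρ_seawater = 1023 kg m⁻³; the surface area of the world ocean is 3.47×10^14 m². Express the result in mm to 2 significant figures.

Selell: 81.0 Gt = 8.100×10^13 kg; dividing by ρ_w = 1023 kg m⁻³ gives 7.918×10^10 m³ of water.
Draa: ice volume = 1260 km² × 391 m = 492.7 km³; 492.7 × (911/1023) = 438.7 km³ of water.
Total added water ≈ 5.179×10^11 m³ over 3.47×10^14 m² → Δh = 1.49×10^-3 m = 1.5 mm.

≈ 1.5 mm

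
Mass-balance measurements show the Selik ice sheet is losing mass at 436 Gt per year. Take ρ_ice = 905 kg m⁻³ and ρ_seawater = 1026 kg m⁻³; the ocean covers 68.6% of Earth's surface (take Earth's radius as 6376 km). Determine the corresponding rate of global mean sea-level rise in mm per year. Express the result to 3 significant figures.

≈ 1.21 mm/yr

ρ_w = 1026 kg m⁻³. Annual water volume added = 436 Gt / ρ_w = 4.360×10^14 kg / 1026 kg m⁻³ = 4.250×10^11 m³.
Δh per year = 4.250×10^11 / 3.50×10^14 = 1.21×10^-3 m = 1.21 mm.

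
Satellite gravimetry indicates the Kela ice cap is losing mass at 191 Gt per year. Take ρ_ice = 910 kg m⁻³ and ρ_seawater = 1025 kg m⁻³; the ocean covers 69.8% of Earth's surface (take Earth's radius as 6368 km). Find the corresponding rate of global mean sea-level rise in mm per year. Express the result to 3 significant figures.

≈ 0.524 mm/yr

ρ_w = 1025 kg m⁻³. Annual water volume added = 191 Gt / ρ_w = 1.910×10^14 kg / 1025 kg m⁻³ = 1.863×10^11 m³.
Δh per year = 1.863×10^11 / 3.56×10^14 = 5.24×10^-4 m = 0.524 mm.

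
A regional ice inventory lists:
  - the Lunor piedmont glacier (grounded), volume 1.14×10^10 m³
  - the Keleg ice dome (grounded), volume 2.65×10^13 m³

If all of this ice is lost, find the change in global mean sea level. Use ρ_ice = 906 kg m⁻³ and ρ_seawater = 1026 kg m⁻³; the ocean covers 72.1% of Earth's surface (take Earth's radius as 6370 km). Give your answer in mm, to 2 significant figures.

≈ 64 mm

Lunor: 1.14×10^10 m³ × (906/1026) = 1.007×10^10 m³ of water.
Keleg: 2.65×10^13 m³ × (906/1026) = 2.340×10^13 m³ of water.
Total added water ≈ 2.341×10^13 m³ over 3.68×10^14 m² → Δh = 0.0637 m = 64 mm.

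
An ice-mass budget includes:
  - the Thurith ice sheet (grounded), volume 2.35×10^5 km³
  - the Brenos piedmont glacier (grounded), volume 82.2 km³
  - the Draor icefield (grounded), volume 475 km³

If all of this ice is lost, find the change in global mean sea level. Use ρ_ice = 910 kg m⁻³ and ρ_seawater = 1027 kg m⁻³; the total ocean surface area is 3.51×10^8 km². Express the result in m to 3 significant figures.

Thurith: 2.35×10^5 km³ × (910/1027) = 2.082×10^5 km³ of water.
Brenos: 82.2 km³ × (910/1027) = 72.84 km³ of water.
Draor: 475 km³ × (910/1027) = 420.9 km³ of water.
Total added water ≈ 2.087×10^14 m³ over 3.51×10^14 m² → Δh = 0.595 m.

≈ 0.595 m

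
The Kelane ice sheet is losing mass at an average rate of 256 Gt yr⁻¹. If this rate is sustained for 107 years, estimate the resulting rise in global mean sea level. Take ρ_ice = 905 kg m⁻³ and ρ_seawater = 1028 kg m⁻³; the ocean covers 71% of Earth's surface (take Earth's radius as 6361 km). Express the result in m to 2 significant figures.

≈ 0.074 m

Total mass lost = 256 Gt/yr × 107 yr = 2.739×10^4 Gt = 2.739×10^16 kg.
ρ_w = 1028 kg m⁻³, so water volume = 2.739×10^16 / 1028 = 2.665×10^13 m³.
Δh = 2.665×10^13 / 3.61×10^14 = 0.0738 m.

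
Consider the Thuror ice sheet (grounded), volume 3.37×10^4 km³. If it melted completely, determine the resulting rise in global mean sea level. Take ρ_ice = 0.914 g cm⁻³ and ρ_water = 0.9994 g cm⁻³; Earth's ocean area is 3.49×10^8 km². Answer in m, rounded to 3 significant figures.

≈ 0.0883 m

Thuror: 3.37×10^4 km³ × (914/999.4) = 3.082×10^4 km³ of water.
Spread over 3.49×10^14 m² of ocean, Δh = 3.082×10^13 / 3.49×10^14 = 0.0883 m.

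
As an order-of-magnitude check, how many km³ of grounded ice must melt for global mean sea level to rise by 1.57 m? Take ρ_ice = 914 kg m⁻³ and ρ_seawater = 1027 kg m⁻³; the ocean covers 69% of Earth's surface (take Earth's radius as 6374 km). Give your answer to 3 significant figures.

≈ 6.21×10^5 km³

Required water volume = Δh × A = 1.57 m × 3.52×10^14 m² = 5.531×10^14 m³ = 5.531×10^5 km³.
Ice volume = water volume × ρ_w/ρ_ice = 5.531×10^5 × 1027/914 = 6.21×10^5 km³.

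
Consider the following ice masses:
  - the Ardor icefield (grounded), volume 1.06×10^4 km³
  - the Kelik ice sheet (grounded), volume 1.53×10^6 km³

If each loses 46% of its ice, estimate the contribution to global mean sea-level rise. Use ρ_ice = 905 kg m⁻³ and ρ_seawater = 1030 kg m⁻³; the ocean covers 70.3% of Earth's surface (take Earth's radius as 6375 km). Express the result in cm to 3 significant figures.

≈ 173 cm

Ardor: 0.46 × 1.06×10^4 km³ × (905/1030) = 4284 km³ of water.
Kelik: 0.46 × 1.53×10^6 km³ × (905/1030) = 6.184×10^5 km³ of water.
Total added water ≈ 6.227×10^14 m³ over 3.59×10^14 m² → Δh = 1.73 m = 173 cm.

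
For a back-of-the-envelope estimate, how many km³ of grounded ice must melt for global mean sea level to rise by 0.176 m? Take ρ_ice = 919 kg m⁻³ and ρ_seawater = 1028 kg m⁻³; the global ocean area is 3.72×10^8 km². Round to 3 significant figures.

≈ 7.32×10^4 km³

Required water volume = Δh × A = 0.176 m × 3.72×10^14 m² = 6.547×10^13 m³ = 6.547×10^4 km³.
Ice volume = water volume × ρ_w/ρ_ice = 6.547×10^4 × 1028/919 = 7.32×10^4 km³.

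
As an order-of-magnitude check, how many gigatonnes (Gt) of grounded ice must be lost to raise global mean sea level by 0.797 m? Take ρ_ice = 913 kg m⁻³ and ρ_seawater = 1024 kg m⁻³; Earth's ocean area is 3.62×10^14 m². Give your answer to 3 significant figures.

≈ 2.95×10^5 Gt

Required water volume = Δh × A = 0.797 m × 3.62×10^14 m² = 2.885×10^14 m³.
ρ_w = 1024 kg m⁻³, so the mass of water = 2.885×10^14 m³ × 1024 kg m⁻³ = 2.954×10^17 kg = 2.95×10^5 Gt (and the same mass of ice, by conservation).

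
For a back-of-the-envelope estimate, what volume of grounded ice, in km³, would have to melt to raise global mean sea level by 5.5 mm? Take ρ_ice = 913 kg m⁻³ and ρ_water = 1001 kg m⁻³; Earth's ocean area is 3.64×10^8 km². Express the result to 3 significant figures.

Required water volume = Δh × A = 0.0055 m × 3.64×10^14 m² = 2.002×10^12 m³ = 2002 km³.
Ice volume = water volume × ρ_w/ρ_ice = 2002 × 1001/913 = 2190 km³.

≈ 2190 km³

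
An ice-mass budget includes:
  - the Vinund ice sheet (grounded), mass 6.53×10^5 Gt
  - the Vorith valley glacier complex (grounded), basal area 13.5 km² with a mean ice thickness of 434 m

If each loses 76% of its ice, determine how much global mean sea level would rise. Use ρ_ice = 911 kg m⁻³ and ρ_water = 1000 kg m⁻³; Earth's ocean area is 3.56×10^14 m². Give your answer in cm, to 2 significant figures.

Vinund: 0.76 × 6.53×10^5 Gt = 4.963×10^17 kg; dividing by ρ_w = 1000 kg m⁻³ gives 4.963×10^14 m³ of water.
Vorith: ice volume = 13.5 km² × 434 m = 5.859 km³; 0.76 × 5.859 × (911/1000) = 4.057 km³ of water.
Total added water ≈ 4.963×10^14 m³ over 3.56×10^14 m² → Δh = 1.39 m = 140 cm.

≈ 140 cm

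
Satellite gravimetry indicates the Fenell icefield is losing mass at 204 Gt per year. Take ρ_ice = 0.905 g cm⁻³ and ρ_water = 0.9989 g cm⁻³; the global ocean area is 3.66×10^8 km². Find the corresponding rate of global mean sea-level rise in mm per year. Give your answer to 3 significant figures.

ρ_w = 0.9989 g cm⁻³ = 998.9 kg m⁻³. Annual water volume added = 204 Gt / ρ_w = 2.040×10^14 kg / 998.9 kg m⁻³ = 2.042×10^11 m³.
Δh per year = 2.042×10^11 / 3.66×10^14 = 5.58×10^-4 m = 0.558 mm.

≈ 0.558 mm/yr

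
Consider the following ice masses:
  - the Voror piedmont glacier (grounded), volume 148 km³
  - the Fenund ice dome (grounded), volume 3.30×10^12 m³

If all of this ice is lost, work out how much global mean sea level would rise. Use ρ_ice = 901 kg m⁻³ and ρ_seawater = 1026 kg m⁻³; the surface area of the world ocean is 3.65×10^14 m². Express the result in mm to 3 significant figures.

Voror: 148 km³ × (901/1026) = 130.0 km³ of water.
Fenund: 3.30×10^12 m³ × (901/1026) = 2.898×10^12 m³ of water.
Total added water ≈ 3.028×10^12 m³ over 3.65×10^14 m² → Δh = 8.30×10^-3 m = 8.30 mm.

≈ 8.30 mm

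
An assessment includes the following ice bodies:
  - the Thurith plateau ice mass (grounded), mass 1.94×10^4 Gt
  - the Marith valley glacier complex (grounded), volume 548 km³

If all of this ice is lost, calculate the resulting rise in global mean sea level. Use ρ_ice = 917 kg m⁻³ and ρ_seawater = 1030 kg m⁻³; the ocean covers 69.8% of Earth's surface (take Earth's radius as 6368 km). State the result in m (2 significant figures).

≈ 0.054 m

Thurith: 1.94×10^4 Gt = 1.940×10^16 kg; dividing by ρ_w = 1030 kg m⁻³ gives 1.883×10^13 m³ of water.
Marith: 548 km³ × (917/1030) = 487.9 km³ of water.
Total added water ≈ 1.932×10^13 m³ over 3.56×10^14 m² → Δh = 0.0543 m.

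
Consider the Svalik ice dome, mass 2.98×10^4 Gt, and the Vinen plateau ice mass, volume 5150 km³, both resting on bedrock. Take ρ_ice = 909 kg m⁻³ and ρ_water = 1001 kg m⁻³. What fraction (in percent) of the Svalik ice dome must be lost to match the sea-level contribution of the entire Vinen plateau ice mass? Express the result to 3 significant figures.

Equal sea-level rise means equal mass of meltwater, i.e. equal mass of ice lost.
Ice mass of Vinen: 4.681×10^15 kg; ice mass of Svalik: 2.980×10^16 kg.
Fraction required = 4.681×10^15 / 2.980×10^16 = 0.157 → 15.7 %.

≈ 15.7 %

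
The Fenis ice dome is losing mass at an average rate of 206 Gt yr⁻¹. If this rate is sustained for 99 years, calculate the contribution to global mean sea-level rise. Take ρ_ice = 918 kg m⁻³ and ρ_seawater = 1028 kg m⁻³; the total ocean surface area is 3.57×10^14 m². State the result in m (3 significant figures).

≈ 0.0556 m

Total mass lost = 206 Gt/yr × 99 yr = 2.039×10^4 Gt = 2.039×10^16 kg.
ρ_w = 1028 kg m⁻³, so water volume = 2.039×10^16 / 1028 = 1.984×10^13 m³.
Δh = 1.984×10^13 / 3.57×10^14 = 0.0556 m.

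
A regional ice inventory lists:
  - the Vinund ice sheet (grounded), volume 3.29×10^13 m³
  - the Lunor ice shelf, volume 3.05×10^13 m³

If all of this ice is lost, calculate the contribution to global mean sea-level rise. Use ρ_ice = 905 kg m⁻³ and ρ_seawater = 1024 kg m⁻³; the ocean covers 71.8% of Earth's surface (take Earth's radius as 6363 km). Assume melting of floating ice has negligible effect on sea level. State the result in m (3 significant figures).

≈ 0.0796 m

Vinund: 3.29×10^13 m³ × (905/1024) = 2.908×10^13 m³ of water.
The Lunor ice shelf is floating and already displaces its own weight of water, so its melt adds essentially nothing to sea level.
Total added water ≈ 2.908×10^13 m³ over 3.65×10^14 m² → Δh = 0.0796 m.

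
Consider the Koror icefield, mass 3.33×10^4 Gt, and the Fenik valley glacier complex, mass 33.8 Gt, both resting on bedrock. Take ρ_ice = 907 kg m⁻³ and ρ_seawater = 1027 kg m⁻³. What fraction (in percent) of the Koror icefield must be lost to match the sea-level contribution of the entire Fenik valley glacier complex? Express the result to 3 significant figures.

≈ 0.102 %

Equal sea-level rise means equal mass of meltwater, i.e. equal mass of ice lost.
Ice mass of Fenik: 3.380×10^13 kg; ice mass of Koror: 3.330×10^16 kg.
Fraction required = 3.380×10^13 / 3.330×10^16 = 1.02×10^-3 → 0.102 %.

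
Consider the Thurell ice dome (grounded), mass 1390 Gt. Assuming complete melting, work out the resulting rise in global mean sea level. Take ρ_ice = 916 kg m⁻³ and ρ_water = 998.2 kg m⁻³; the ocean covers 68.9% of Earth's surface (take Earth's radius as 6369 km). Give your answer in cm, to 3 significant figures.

Thurell: 1390 Gt = 1.390×10^15 kg; dividing by ρ_w = 998.2 kg m⁻³ gives 1.393×10^12 m³ of water.
Spread over 3.51×10^14 m² of ocean, Δh = 1.393×10^12 / 3.51×10^14 = 3.96×10^-3 m = 0.396 cm.

≈ 0.396 cm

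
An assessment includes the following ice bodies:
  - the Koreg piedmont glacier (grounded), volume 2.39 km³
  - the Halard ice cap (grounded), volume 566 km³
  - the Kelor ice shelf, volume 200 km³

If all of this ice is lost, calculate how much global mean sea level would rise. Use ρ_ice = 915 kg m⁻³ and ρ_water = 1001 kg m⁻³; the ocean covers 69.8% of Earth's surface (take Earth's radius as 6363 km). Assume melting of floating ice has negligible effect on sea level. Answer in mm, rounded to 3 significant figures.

Koreg: 2.39 km³ × (915/1001) = 2.185 km³ of water.
Halard: 566 km³ × (915/1001) = 517.4 km³ of water.
The Kelor ice shelf is floating and already displaces its own weight of water, so its melt adds essentially nothing to sea level.
Total added water ≈ 5.196×10^11 m³ over 3.55×10^14 m² → Δh = 1.46×10^-3 m = 1.46 mm.

≈ 1.46 mm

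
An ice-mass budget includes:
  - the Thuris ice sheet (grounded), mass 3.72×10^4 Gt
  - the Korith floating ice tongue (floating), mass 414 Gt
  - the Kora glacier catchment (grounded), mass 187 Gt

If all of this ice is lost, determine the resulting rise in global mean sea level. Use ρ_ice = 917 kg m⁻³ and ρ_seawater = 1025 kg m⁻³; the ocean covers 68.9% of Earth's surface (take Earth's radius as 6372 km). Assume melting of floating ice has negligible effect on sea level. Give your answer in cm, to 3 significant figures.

≈ 10.4 cm

Thuris: 3.72×10^4 Gt = 3.720×10^16 kg; dividing by ρ_w = 1025 kg m⁻³ gives 3.629×10^13 m³ of water.
The Korith floating ice tongue is floating and already displaces its own weight of water, so its melt adds essentially nothing to sea level.
Kora: 187 Gt = 1.870×10^14 kg; dividing by ρ_w = 1025 kg m⁻³ gives 1.824×10^11 m³ of water.
Total added water ≈ 3.648×10^13 m³ over 3.52×10^14 m² → Δh = 0.104 m = 10.4 cm.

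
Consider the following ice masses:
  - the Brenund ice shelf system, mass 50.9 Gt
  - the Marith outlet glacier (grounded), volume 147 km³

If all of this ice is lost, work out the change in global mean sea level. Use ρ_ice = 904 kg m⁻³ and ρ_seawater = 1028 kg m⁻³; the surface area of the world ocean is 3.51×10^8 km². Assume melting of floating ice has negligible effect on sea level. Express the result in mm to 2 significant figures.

The Brenund ice shelf system is floating and already displaces its own weight of water, so its melt adds essentially nothing to sea level.
Marith: 147 km³ × (904/1028) = 129.3 km³ of water.
Total added water ≈ 1.293×10^11 m³ over 3.51×10^14 m² → Δh = 3.68×10^-4 m = 0.37 mm.

≈ 0.37 mm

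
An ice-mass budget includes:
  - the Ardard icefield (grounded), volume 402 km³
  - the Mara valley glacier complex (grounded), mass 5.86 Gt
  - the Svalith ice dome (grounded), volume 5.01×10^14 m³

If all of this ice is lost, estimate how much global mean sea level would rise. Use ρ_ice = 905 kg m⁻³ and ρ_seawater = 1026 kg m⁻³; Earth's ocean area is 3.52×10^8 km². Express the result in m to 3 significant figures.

≈ 1.26 m

Ardard: 402 km³ × (905/1026) = 354.6 km³ of water.
Mara: 5.86 Gt = 5.860×10^12 kg; dividing by ρ_w = 1026 kg m⁻³ gives 5.712×10^9 m³ of water.
Svalith: 5.01×10^14 m³ × (905/1026) = 4.419×10^14 m³ of water.
Total added water ≈ 4.423×10^14 m³ over 3.52×10^14 m² → Δh = 1.26 m.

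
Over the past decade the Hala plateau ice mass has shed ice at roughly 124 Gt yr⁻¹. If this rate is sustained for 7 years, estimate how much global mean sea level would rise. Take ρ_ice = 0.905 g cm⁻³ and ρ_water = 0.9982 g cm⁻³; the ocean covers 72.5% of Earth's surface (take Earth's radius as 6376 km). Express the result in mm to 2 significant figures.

Total mass lost = 124 Gt/yr × 7 yr = 868.0 Gt = 8.680×10^14 kg.
ρ_w = 0.9982 g cm⁻³ = 998.2 kg m⁻³, so water volume = 8.680×10^14 / 998.2 = 8.696×10^11 m³.
Δh = 8.696×10^11 / 3.70×10^14 = 2.35×10^-3 m = 2.3 mm.

≈ 2.3 mm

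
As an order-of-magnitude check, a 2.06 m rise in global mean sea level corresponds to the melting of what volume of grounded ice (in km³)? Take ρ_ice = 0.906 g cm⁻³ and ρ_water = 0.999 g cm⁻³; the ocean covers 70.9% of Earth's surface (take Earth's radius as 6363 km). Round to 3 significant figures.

Required water volume = Δh × A = 2.06 m × 3.61×10^14 m² = 7.431×10^14 m³ = 7.431×10^5 km³.
Ice volume = water volume × ρ_w/ρ_ice = 7.431×10^5 × 999/906 = 8.19×10^5 km³.

≈ 8.19×10^5 km³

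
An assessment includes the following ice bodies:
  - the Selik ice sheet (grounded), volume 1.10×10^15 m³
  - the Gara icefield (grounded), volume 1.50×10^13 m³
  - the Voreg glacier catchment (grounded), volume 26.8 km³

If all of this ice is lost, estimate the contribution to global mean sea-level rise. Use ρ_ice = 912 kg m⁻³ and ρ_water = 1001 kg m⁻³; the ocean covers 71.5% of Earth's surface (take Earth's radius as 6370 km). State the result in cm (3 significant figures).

≈ 279 cm

Selik: 1.10×10^15 m³ × (912/1001) = 1.002×10^15 m³ of water.
Gara: 1.50×10^13 m³ × (912/1001) = 1.367×10^13 m³ of water.
Voreg: 26.8 km³ × (912/1001) = 24.42 km³ of water.
Total added water ≈ 1.016×10^15 m³ over 3.65×10^14 m² → Δh = 2.79 m = 279 cm.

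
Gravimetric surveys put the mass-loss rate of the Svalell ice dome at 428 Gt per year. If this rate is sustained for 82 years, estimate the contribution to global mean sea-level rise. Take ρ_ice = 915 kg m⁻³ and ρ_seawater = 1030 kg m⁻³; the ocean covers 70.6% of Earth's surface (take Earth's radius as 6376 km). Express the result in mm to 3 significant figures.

≈ 94.5 mm

Total mass lost = 428 Gt/yr × 82 yr = 3.510×10^4 Gt = 3.510×10^16 kg.
ρ_w = 1030 kg m⁻³, so water volume = 3.510×10^16 / 1030 = 3.407×10^13 m³.
Δh = 3.407×10^13 / 3.61×10^14 = 0.0945 m = 94.5 mm.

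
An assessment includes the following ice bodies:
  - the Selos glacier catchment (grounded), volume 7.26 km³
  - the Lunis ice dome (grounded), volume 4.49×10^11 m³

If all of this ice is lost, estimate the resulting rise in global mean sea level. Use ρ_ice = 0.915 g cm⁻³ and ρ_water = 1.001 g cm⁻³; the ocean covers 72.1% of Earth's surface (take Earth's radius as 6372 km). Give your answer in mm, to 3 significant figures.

≈ 1.13 mm

Selos: 7.26 km³ × (915/1001) = 6.636 km³ of water.
Lunis: 4.49×10^11 m³ × (915/1001) = 4.104×10^11 m³ of water.
Total added water ≈ 4.171×10^11 m³ over 3.68×10^14 m² → Δh = 1.13×10^-3 m = 1.13 mm.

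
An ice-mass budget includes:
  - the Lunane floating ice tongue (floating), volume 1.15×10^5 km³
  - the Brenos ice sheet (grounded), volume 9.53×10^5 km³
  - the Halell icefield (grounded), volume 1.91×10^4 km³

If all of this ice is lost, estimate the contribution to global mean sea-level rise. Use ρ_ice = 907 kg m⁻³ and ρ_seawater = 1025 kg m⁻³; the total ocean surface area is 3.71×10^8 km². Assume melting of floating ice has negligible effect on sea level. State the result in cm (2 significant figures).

≈ 230 cm

The Lunane floating ice tongue is floating and already displaces its own weight of water, so its melt adds essentially nothing to sea level.
Brenos: 9.53×10^5 km³ × (907/1025) = 8.433×10^5 km³ of water.
Halell: 1.91×10^4 km³ × (907/1025) = 1.690×10^4 km³ of water.
Total added water ≈ 8.602×10^14 m³ over 3.71×10^14 m² → Δh = 2.32 m = 230 cm.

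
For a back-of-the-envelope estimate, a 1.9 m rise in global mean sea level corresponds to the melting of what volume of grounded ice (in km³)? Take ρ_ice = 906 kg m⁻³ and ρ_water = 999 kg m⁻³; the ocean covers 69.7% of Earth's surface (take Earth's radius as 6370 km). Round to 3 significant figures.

Required water volume = Δh × A = 1.9 m × 3.55×10^14 m² = 6.753×10^14 m³ = 6.753×10^5 km³.
Ice volume = water volume × ρ_w/ρ_ice = 6.753×10^5 × 999/906 = 7.45×10^5 km³.

≈ 7.45×10^5 km³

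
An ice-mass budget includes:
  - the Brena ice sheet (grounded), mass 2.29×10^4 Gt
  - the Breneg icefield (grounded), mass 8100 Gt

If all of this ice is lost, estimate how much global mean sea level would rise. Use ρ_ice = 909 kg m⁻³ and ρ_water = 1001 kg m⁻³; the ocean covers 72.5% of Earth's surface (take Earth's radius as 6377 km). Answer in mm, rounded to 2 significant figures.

≈ 84 mm

Brena: 2.29×10^4 Gt = 2.290×10^16 kg; dividing by ρ_w = 1001 kg m⁻³ gives 2.288×10^13 m³ of water.
Breneg: 8100 Gt = 8.100×10^15 kg; dividing by ρ_w = 1001 kg m⁻³ gives 8.092×10^12 m³ of water.
Total added water ≈ 3.097×10^13 m³ over 3.70×10^14 m² → Δh = 0.0836 m = 84 mm.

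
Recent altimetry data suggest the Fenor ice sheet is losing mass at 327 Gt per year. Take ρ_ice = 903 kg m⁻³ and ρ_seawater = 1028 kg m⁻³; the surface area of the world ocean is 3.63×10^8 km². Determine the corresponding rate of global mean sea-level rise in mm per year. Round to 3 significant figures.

ρ_w = 1028 kg m⁻³. Annual water volume added = 327 Gt / ρ_w = 3.270×10^14 kg / 1028 kg m⁻³ = 3.181×10^11 m³.
Δh per year = 3.181×10^11 / 3.63×10^14 = 8.76×10^-4 m = 0.876 mm.

≈ 0.876 mm/yr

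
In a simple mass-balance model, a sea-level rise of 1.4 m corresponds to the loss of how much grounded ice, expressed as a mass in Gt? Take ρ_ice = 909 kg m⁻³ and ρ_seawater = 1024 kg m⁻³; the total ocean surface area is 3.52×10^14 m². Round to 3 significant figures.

Required water volume = Δh × A = 1.4 m × 3.52×10^14 m² = 4.928×10^14 m³.
ρ_w = 1024 kg m⁻³, so the mass of water = 4.928×10^14 m³ × 1024 kg m⁻³ = 5.046×10^17 kg = 5.05×10^5 Gt (and the same mass of ice, by conservation).

≈ 5.05×10^5 Gt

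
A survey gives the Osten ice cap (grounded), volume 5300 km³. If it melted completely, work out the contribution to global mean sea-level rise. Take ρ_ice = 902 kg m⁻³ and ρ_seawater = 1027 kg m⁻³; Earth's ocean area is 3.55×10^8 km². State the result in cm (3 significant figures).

≈ 1.31 cm

Osten: 5300 km³ × (902/1027) = 4655 km³ of water.
Spread over 3.55×10^14 m² of ocean, Δh = 4.655×10^12 / 3.55×10^14 = 0.0131 m = 1.31 cm.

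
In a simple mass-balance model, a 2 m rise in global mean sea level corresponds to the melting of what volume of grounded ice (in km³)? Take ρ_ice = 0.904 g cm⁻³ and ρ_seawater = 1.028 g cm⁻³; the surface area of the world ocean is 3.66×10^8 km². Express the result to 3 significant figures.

Required water volume = Δh × A = 2 m × 3.66×10^14 m² = 7.320×10^14 m³ = 7.320×10^5 km³.
Ice volume = water volume × ρ_w/ρ_ice = 7.320×10^5 × 1028/904 = 8.32×10^5 km³.

≈ 8.32×10^5 km³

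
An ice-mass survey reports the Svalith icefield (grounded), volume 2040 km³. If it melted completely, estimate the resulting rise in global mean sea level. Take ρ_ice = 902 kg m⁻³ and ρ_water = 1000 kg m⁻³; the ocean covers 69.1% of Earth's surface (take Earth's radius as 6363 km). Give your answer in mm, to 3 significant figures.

Svalith: 2040 km³ × (902/1000) = 1840 km³ of water.
Spread over 3.52×10^14 m² of ocean, Δh = 1.840×10^12 / 3.52×10^14 = 5.23×10^-3 m = 5.23 mm.

≈ 5.23 mm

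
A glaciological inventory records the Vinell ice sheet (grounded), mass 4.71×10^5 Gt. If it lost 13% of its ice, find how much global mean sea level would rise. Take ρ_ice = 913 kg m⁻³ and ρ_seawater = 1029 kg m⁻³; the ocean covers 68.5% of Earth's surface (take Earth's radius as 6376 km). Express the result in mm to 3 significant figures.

Vinell: 0.13 × 4.71×10^5 Gt = 6.123×10^16 kg; dividing by ρ_w = 1029 kg m⁻³ gives 5.950×10^13 m³ of water.
Spread over 3.50×10^14 m² of ocean, Δh = 5.950×10^13 / 3.50×10^14 = 0.170 m = 170 mm.

≈ 170 mm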